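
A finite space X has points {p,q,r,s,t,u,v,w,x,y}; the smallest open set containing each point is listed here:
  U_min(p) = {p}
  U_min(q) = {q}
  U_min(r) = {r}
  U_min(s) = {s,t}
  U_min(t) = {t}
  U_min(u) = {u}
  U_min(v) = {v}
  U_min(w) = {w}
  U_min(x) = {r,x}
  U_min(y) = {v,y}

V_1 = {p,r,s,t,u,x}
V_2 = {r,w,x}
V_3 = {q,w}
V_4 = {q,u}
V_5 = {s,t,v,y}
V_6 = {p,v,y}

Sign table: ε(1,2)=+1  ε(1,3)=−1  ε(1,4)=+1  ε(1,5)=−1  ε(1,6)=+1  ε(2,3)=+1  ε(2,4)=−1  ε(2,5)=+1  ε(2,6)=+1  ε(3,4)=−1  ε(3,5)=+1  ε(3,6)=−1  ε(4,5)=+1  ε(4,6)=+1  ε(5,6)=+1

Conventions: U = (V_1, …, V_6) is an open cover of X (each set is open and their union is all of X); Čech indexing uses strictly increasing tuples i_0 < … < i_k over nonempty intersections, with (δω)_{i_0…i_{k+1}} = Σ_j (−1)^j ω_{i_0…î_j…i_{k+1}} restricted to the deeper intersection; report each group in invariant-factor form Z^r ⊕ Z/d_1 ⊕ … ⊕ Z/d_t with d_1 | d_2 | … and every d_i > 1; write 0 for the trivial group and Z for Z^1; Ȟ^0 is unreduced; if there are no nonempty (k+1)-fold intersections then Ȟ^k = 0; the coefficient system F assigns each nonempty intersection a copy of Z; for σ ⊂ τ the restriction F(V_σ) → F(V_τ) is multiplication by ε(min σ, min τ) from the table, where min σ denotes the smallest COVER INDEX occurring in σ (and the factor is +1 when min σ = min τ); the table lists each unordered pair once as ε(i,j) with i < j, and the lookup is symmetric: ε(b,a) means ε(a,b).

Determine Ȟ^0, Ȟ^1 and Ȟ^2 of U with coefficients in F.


Ȟ^0 = 0, Ȟ^1 = Z ⊕ Z/2, Ȟ^2 = 0

cover nerve:
  V12={r,x} V14={u} V15={s,t} V16={p} V23={w} V34={q} V56={v,y}
C dims 6,7; δ0: rk 6, SNF 1^5·2
Ȟ^0: (6−6)−0=0 ⇒ 0
Ȟ^1: (7−0)−6=1 plus torsion [2] ⇒ Z ⊕ Z/2
Ȟ^2: (0−0)−0=0 ⇒ 0


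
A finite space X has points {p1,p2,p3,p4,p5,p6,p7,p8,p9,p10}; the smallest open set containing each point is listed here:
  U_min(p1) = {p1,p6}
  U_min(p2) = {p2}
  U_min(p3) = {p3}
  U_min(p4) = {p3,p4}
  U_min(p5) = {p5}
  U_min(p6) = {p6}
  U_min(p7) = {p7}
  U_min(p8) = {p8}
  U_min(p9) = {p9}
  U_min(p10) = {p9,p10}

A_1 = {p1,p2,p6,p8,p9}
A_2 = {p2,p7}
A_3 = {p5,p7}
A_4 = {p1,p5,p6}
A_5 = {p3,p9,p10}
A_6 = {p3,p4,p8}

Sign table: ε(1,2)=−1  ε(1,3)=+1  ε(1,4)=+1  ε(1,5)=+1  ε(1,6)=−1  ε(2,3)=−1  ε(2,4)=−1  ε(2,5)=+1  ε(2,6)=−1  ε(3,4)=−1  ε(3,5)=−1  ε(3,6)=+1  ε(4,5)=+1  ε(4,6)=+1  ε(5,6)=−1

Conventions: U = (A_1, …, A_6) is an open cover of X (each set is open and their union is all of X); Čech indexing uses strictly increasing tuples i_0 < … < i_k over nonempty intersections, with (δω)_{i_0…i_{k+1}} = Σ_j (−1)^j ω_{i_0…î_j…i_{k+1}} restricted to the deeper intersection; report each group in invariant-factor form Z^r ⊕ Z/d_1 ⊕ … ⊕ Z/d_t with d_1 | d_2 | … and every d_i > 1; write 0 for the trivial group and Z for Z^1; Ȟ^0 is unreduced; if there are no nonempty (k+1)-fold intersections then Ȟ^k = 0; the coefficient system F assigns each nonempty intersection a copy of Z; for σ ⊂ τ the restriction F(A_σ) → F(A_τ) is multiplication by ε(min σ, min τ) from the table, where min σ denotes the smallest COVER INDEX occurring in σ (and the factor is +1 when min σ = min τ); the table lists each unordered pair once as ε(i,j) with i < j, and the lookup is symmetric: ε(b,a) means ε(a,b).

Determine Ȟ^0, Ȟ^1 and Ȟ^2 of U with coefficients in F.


Ȟ^0 = 0, Ȟ^1 = Z ⊕ Z/2 and Ȟ^2 = 0

cover nerve:
  A12={p2} A14={p1,p6} A15={p9} A16={p8} A23={p7} A34={p5} A56={p3}
C dims 6,7; δ0: rk 6, SNF 1^5·2
Ȟ^0: (6−6)−0=0 ⇒ 0
Ȟ^1: (7−0)−6=1 plus torsion [2] ⇒ Z ⊕ Z/2
Ȟ^2: (0−0)−0=0 ⇒ 0


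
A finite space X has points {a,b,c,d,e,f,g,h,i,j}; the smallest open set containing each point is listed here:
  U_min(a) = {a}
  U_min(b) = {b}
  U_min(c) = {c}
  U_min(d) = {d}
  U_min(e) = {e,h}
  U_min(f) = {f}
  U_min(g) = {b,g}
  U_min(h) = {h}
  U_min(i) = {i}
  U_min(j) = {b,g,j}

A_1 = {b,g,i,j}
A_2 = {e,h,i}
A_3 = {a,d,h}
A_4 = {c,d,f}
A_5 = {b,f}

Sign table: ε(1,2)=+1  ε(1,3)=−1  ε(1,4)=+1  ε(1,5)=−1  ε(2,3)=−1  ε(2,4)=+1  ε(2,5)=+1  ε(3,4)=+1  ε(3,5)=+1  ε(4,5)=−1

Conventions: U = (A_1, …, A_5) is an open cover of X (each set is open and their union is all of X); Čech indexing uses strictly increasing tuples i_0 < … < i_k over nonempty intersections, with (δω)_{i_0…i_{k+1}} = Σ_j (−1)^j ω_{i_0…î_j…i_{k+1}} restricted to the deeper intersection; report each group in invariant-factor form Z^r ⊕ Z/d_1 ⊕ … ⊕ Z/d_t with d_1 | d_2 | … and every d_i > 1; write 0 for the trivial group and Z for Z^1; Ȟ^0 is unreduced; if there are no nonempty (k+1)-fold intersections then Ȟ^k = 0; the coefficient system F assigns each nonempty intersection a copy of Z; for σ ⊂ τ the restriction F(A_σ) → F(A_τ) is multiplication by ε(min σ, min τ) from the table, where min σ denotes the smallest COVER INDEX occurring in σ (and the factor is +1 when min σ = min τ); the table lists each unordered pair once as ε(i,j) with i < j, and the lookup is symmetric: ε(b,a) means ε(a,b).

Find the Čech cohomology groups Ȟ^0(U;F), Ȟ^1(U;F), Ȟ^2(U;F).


intersection data:
  A12={i} A15={b} A23={h} A34={d} A45={f}
C dims 5,5; δ0: rk 5, SNF 1^4·2
Ȟ^0 = (5 − 5) − 0 = 0, so Ȟ^0 ≅ 0
Ȟ^1 = (5 − 0) − 5 = 0 plus torsion [2], so Ȟ^1 ≅ Z/2
Ȟ^2 = (0 − 0) − 0 = 0, so Ȟ^2 ≅ 0

Ȟ^0 ≅ 0, Ȟ^1 ≅ Z/2 and Ȟ^2 ≅ 0


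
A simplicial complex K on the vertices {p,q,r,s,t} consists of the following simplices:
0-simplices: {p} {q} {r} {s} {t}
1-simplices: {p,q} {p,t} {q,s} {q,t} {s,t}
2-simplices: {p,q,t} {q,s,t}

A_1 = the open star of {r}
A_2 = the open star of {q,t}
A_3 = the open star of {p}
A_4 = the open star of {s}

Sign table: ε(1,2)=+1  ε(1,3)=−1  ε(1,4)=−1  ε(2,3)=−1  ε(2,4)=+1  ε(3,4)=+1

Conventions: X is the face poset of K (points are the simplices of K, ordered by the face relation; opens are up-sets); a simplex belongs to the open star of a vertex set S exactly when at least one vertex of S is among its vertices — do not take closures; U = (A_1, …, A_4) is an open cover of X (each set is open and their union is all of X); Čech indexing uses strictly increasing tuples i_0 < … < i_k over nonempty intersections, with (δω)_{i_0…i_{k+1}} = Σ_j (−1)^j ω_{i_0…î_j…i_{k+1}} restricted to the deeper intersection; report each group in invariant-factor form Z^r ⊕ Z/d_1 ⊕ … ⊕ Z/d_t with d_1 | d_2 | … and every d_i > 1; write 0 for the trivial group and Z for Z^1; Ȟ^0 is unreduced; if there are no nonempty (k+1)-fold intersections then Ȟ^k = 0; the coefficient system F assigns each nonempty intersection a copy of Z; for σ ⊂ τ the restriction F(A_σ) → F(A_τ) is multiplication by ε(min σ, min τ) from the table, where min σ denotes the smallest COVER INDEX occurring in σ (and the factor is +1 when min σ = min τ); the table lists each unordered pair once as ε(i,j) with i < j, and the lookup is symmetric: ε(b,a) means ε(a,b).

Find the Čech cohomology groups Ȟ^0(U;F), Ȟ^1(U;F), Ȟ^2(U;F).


Ȟ^0 ≅ Z^2; Ȟ^1 ≅ 0; Ȟ^2 ≅ 0

cover nerve:
  A1={{r}} A2={{q},{t},{p,q},{p,t},{q,s},{q,t},{s,t},{p,q,t},{q,s,t}} A3={{p},{p,q},{p,t},{p,q,t}} A4={{s},{q,s},{s,t},{q,s,t}}
  A23={{p,q},{p,t},{p,q,t}} A24={{q,s},{s,t},{q,s,t}}
C dims 4,2; δ0: rk 2, SNF 1^2
Ȟ^0: (4−2)−0=2 ⇒ Z^2
Ȟ^1: (2−0)−2=0 ⇒ 0
Ȟ^2: (0−0)−0=0 ⇒ 0


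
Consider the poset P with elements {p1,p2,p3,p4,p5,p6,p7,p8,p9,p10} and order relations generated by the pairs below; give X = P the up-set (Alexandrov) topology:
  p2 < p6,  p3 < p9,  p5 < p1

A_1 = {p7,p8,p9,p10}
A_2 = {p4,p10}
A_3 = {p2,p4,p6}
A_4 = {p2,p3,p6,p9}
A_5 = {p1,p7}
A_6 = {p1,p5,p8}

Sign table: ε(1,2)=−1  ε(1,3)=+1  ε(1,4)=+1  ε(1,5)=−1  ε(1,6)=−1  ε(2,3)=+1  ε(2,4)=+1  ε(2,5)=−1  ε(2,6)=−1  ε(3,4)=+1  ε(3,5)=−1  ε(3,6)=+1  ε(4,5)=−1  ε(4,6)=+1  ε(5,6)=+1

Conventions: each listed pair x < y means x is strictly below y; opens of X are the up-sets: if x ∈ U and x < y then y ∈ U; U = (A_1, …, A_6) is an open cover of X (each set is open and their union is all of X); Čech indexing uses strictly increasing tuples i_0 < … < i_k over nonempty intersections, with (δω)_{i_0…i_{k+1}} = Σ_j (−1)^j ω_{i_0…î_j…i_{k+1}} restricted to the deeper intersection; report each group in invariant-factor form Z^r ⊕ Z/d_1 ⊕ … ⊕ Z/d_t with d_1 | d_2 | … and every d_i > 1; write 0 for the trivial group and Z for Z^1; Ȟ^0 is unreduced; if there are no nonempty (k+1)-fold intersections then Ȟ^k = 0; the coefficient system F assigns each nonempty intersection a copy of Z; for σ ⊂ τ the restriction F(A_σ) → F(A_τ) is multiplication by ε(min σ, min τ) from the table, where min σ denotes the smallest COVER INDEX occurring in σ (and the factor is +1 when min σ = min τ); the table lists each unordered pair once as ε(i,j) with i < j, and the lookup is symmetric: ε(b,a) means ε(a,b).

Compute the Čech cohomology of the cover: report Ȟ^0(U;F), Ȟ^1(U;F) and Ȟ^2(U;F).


Ȟ^0 = 0,  Ȟ^1 = Z ⊕ Z/2,  Ȟ^2 = 0

nonempty intersections:
  A12={p10} A14={p9} A15={p7} A16={p8} A23={p4} A34={p2,p6} A56={p1}
C dims 6,7; δ0: rk 6, SNF 1^5·2
Ȟ^0: (6−6)−0=0 ⇒ 0
Ȟ^1: (7−0)−6=1 plus torsion [2] ⇒ Z ⊕ Z/2
Ȟ^2: (0−0)−0=0 ⇒ 0


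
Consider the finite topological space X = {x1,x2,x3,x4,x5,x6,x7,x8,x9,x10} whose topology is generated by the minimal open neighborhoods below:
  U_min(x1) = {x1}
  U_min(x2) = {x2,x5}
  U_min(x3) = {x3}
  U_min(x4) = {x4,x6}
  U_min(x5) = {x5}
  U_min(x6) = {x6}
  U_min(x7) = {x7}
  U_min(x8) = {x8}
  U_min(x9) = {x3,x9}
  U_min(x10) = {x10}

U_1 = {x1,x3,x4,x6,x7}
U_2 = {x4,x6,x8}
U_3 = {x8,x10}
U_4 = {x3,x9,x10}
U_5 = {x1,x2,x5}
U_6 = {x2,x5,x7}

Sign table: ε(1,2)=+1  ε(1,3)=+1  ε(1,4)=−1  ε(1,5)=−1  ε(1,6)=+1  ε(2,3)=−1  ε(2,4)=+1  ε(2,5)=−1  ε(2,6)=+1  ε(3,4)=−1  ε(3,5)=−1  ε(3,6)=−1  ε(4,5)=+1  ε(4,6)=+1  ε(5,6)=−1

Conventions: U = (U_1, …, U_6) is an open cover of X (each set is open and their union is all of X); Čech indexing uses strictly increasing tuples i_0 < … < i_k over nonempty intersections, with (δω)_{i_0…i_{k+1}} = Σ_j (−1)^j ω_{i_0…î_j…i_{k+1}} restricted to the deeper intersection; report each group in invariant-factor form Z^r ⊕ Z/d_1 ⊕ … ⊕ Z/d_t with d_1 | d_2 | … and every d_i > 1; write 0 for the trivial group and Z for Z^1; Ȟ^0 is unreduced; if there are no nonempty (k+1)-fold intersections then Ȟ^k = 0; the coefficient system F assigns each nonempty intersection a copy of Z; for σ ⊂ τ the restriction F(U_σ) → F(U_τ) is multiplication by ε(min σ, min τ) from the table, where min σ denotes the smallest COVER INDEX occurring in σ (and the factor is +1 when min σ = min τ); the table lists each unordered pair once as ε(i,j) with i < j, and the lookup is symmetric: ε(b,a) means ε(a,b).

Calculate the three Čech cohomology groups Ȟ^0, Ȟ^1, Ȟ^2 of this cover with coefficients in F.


nerve of the cover:
  U12={x4,x6} U14={x3} U15={x1} U16={x7} U23={x8} U34={x10} U56={x2,x5}
C dims 6,7; δ0: rk 6, SNF 1^5·2
Ȟ^0 = (6 − 6) − 0 = 0, so Ȟ^0 ≅ 0
Ȟ^1 = (7 − 0) − 6 = 1 plus torsion [2], so Ȟ^1 ≅ Z ⊕ Z/2
Ȟ^2 = (0 − 0) − 0 = 0, so Ȟ^2 ≅ 0

Ȟ^0 ≅ 0, Ȟ^1 ≅ Z ⊕ Z/2, Ȟ^2 ≅ 0


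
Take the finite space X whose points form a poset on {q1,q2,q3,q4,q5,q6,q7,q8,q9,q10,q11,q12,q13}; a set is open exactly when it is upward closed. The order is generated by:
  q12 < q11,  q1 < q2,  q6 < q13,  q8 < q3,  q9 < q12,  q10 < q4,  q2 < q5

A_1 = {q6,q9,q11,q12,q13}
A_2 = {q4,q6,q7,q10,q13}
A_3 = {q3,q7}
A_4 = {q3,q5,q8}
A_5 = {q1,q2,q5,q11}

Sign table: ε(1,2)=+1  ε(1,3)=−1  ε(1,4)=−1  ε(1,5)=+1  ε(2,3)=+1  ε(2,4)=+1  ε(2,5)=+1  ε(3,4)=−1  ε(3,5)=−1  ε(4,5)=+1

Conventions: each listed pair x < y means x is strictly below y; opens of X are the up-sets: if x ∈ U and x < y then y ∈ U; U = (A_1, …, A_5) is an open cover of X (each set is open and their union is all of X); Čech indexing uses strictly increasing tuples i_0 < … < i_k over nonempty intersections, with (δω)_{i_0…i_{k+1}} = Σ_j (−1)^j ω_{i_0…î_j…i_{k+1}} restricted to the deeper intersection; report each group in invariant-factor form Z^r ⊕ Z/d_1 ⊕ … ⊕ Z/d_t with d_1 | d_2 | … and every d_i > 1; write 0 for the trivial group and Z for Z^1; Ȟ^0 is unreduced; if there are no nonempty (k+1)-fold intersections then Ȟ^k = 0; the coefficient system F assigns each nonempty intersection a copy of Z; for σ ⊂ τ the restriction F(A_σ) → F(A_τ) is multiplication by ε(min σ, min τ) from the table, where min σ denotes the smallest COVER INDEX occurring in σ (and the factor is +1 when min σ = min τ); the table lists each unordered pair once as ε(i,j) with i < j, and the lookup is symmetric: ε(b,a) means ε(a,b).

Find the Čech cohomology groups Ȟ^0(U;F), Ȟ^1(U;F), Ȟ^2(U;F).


Ȟ^0 ≅ 0; Ȟ^1 ≅ Z/2; Ȟ^2 ≅ 0

nonempty overlaps:
  A12={q6,q13} A15={q11} A23={q7} A34={q3} A45={q5}
C dims 5,5; δ0: rk 5, SNF 1^4·2
degree 0: 5−5−0 = 0 → Ȟ^0 ≅ 0
degree 1: 5−0−5 = 0 plus torsion [2] → Ȟ^1 ≅ Z/2
degree 2: 0−0−0 = 0 → Ȟ^2 ≅ 0


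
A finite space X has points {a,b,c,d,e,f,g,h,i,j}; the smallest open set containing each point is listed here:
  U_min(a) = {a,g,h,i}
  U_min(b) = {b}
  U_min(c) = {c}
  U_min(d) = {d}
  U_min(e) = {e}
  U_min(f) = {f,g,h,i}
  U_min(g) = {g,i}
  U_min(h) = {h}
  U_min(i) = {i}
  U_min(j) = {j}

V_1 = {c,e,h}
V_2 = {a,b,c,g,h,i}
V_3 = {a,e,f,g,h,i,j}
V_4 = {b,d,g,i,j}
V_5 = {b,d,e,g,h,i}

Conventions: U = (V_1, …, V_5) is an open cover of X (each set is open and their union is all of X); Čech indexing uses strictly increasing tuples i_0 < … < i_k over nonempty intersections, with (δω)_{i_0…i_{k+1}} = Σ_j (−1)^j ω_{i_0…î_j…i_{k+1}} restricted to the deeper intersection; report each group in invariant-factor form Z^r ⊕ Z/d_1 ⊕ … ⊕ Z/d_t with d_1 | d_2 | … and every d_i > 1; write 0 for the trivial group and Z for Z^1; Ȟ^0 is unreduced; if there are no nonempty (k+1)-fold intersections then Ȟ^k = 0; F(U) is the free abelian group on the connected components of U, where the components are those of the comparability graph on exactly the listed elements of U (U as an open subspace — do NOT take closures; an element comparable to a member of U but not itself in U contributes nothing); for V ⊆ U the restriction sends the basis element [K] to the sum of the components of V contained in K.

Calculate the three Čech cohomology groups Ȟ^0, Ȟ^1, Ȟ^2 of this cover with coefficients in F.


nonempty overlaps:
  V12={c,h} V13={e,h} V15={e,h} V23={a,g,h,i} V24={b,g,i} V25={b,g,h,i} V34={g,i,j} V35={e,g,h,i} V45={b,d,g,i}
  V123={h} V125={h} V135={e,h} V234={g,i} V235={g,h,i} V245={b,g,i} V345={g,i}
  V1235={h} V2345={g,i}
components per intersection:
  V1: {c} {e} {h}
  V2: {a,g,h,i} {b} {c}
  V3: {a,f,g,h,i} {e} {j}
  V4: {b} {d} {g,i} {j}
  V5: {b} {d} {e} {g,i} {h}
  V12: {c} {h}
  V13: {e} {h}
  V15: {e} {h}
  V23: {a,g,h,i}
  V24: {b} {g,i}
  V25: {b} {g,i} {h}
  V34: {g,i} {j}
  V35: {e} {g,i} {h}
  V45: {b} {d} {g,i}
  V123: {h}
  V125: {h}
  V135: {e} {h}
  V234: {g,i}
  V235: {g,i} {h}
  V245: {b} {g,i}
  V345: {g,i}
  V1235: {h}
  V2345: {g,i}
C dims 18,20,10,2; δ0: rk 12, SNF 1^12; δ1: rk 8, SNF 1^8; δ2: rk 2, SNF 1^2
degree 0: 18−12−0 = 6 → Ȟ^0 ≅ Z^6
degree 1: 20−8−12 = 0 → Ȟ^1 ≅ 0
degree 2: 10−2−8 = 0 → Ȟ^2 ≅ 0

Ȟ^0 ≅ Z^6; Ȟ^1 ≅ 0; Ȟ^2 ≅ 0


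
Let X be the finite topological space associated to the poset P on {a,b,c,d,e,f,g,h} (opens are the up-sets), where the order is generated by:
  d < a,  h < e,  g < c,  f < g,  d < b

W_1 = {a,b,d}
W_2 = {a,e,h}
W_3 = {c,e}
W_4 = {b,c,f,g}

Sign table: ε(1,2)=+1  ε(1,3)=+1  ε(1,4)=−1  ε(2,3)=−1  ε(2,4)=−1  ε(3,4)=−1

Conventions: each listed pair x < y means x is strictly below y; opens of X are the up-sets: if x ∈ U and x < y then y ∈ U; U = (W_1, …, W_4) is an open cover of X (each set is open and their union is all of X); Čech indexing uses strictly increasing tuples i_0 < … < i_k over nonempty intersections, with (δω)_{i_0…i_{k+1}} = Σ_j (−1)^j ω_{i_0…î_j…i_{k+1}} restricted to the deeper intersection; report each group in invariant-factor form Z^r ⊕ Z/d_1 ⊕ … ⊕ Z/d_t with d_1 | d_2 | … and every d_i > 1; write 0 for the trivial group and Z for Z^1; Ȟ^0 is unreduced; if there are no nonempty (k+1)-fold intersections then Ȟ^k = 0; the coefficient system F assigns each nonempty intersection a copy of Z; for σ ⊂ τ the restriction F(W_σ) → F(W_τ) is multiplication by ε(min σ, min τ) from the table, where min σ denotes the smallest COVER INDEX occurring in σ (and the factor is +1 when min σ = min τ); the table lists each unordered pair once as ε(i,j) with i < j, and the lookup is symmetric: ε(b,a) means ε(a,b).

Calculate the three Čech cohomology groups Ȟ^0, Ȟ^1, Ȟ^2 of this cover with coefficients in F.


Ȟ^0(U;F) ≅ 0,  Ȟ^1(U;F) ≅ Z/2,  Ȟ^2(U;F) ≅ 0

nerve simplices:
  W12={a} W14={b} W23={e} W34={c}
C dims 4,4; δ0: rk 4, SNF 1^3·2
degree 0: 4−4−0 = 0 → Ȟ^0 ≅ 0
degree 1: 4−0−4 = 0 plus torsion [2] → Ȟ^1 ≅ Z/2
degree 2: 0−0−0 = 0 → Ȟ^2 ≅ 0


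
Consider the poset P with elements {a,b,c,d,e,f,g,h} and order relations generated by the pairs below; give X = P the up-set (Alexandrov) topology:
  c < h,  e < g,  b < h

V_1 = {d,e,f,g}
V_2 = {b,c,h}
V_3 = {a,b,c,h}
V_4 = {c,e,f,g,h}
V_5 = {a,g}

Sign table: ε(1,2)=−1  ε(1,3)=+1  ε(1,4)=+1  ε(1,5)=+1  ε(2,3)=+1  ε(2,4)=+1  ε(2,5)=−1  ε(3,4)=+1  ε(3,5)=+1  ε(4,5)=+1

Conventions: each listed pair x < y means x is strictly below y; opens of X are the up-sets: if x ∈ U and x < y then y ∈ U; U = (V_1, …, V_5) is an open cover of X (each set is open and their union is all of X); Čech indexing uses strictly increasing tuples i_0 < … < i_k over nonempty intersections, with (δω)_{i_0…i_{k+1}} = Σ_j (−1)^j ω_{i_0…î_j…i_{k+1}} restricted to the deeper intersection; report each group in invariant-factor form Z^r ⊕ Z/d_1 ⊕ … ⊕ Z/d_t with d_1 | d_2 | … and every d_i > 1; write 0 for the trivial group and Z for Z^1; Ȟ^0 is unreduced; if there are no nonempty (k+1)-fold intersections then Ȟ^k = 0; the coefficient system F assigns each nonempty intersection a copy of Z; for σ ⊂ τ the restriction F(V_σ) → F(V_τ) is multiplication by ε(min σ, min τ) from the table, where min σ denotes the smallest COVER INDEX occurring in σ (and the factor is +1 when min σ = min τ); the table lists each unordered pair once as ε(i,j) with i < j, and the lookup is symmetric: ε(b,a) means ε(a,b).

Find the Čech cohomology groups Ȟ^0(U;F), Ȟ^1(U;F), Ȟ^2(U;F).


Ȟ^0 ≅ Z, Ȟ^1 ≅ Z, Ȟ^2 ≅ 0

cover nerve:
  V14={e,f,g} V15={g} V23={b,c,h} V24={c,h} V34={c,h} V35={a} V45={g}
  V145={g} V234={c,h}
C dims 5,7,2; δ0: rk 4, SNF 1^4; δ1: rk 2, SNF 1^2
Ȟ^0: (5−4)−0=1 ⇒ Z
Ȟ^1: (7−2)−4=1 ⇒ Z
Ȟ^2: (2−0)−2=0 ⇒ 0


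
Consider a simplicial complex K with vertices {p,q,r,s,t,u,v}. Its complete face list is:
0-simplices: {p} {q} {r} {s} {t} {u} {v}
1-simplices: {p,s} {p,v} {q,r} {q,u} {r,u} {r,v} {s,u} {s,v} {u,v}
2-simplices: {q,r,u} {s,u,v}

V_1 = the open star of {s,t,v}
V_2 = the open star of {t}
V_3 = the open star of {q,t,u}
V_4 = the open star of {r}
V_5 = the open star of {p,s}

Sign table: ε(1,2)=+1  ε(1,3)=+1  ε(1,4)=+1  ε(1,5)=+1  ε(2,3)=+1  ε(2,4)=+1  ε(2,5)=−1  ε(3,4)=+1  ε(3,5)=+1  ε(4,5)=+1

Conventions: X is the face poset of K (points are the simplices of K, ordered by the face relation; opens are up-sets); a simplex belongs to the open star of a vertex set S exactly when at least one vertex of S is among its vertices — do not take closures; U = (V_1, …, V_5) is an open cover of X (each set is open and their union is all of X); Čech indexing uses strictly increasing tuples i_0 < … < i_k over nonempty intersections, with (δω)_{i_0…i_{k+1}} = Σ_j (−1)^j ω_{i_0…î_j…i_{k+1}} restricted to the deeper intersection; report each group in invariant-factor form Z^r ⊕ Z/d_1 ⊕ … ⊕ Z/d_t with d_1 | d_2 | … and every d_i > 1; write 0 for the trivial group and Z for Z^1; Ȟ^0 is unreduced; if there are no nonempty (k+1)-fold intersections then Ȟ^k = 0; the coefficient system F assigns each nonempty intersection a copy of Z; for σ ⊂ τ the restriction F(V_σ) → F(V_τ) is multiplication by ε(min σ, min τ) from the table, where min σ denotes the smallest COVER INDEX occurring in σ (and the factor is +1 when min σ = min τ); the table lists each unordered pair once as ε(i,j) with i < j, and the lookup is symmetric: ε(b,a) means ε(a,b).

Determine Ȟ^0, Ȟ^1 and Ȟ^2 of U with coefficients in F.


Ȟ^0 ≅ Z, Ȟ^1 ≅ Z and Ȟ^2 ≅ 0

nonempty intersections:
  V1={{s},{t},{v},{p,s},{p,v},{r,v},{s,u},{s,v},{u,v},{s,u,v}} V2={{t}} V3={{q},{t},{u},{q,r},{q,u},{r,u},{s,u},{u,v},{q,r,u},{s,u,v}} V4={{r},{q,r},{r,u},{r,v},{q,r,u}} V5={{p},{s},{p,s},{p,v},{s,u},{s,v},{s,u,v}}
  V12={{t}} V13={{t},{s,u},{u,v},{s,u,v}} V14={{r,v}} V15={{s},{p,s},{p,v},{s,u},{s,v},{s,u,v}} V23={{t}} V34={{q,r},{r,u},{q,r,u}} V35={{s,u},{s,u,v}}
  V123={{t}} V135={{s,u},{s,u,v}}
C dims 5,7,2; δ0: rk 4, SNF 1^4; δ1: rk 2, SNF 1^2
Ȟ^0: (5−4)−0=1 ⇒ Z
Ȟ^1: (7−2)−4=1 ⇒ Z
Ȟ^2: (2−0)−2=0 ⇒ 0


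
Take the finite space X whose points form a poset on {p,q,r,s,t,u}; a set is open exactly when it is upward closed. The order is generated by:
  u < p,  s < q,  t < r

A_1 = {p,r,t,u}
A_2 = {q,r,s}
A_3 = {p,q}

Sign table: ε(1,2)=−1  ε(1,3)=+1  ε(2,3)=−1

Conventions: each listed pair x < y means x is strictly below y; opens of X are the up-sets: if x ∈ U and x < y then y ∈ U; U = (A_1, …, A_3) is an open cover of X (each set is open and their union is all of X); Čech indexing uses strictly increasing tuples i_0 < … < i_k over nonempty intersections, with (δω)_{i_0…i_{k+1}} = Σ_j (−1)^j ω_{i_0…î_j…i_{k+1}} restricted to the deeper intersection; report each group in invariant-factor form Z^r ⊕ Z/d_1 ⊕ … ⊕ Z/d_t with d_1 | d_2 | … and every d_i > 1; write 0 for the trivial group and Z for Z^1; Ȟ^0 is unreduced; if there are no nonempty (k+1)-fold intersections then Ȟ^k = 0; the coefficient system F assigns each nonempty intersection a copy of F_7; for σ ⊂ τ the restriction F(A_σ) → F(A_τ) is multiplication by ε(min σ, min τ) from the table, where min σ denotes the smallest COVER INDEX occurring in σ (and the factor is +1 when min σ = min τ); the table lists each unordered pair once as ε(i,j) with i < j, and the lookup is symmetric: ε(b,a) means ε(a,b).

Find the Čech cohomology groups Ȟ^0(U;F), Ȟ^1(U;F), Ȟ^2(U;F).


nerve of the cover:
  A12={r} A13={p} A23={q}
C dims 3,3; δ0: rk_F7 2
Ȟ^0 = (3 − 2) − 0 = 1, so Ȟ^0 ≅ Z/7
Ȟ^1 = (3 − 0) − 2 = 1, so Ȟ^1 ≅ Z/7
Ȟ^2 = (0 − 0) − 0 = 0, so Ȟ^2 ≅ 0

Ȟ^0 = Z/7,  Ȟ^1 = Z/7,  Ȟ^2 = 0


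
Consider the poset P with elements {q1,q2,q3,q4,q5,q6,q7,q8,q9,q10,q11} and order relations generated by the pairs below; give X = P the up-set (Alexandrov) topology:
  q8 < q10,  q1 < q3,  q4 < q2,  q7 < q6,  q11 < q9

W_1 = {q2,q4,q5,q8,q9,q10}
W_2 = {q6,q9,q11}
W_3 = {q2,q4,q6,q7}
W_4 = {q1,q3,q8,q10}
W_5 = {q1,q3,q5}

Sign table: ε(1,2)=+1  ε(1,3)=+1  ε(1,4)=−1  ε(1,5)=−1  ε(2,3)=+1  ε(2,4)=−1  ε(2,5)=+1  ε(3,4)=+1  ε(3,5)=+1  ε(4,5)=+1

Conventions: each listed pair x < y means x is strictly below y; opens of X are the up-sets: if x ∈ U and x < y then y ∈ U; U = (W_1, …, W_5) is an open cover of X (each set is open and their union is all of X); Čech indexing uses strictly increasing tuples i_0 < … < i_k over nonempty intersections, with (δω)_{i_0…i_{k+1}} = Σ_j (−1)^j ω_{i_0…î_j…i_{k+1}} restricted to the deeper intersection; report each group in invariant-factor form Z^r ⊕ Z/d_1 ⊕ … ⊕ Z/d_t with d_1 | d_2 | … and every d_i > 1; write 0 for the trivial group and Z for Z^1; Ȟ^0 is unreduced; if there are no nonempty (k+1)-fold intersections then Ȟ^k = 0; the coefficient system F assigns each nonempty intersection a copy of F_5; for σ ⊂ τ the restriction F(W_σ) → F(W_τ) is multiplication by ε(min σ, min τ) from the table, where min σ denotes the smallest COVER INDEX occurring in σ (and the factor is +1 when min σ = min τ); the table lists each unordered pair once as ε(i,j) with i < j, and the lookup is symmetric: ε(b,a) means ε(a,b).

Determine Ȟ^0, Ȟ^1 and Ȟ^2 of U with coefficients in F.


Ȟ^0 = Z/5; Ȟ^1 = Z/5 ⊕ Z/5; Ȟ^2 = 0

intersection data:
  W12={q9} W13={q2,q4} W14={q8,q10} W15={q5} W23={q6} W45={q1,q3}
C dims 5,6; δ0: rk_F5 4
Ȟ^0 = (5 − 4) − 0 = 1, so Ȟ^0 ≅ Z/5
Ȟ^1 = (6 − 0) − 4 = 2, so Ȟ^1 ≅ Z/5 ⊕ Z/5
Ȟ^2 = (0 − 0) − 0 = 0, so Ȟ^2 ≅ 0


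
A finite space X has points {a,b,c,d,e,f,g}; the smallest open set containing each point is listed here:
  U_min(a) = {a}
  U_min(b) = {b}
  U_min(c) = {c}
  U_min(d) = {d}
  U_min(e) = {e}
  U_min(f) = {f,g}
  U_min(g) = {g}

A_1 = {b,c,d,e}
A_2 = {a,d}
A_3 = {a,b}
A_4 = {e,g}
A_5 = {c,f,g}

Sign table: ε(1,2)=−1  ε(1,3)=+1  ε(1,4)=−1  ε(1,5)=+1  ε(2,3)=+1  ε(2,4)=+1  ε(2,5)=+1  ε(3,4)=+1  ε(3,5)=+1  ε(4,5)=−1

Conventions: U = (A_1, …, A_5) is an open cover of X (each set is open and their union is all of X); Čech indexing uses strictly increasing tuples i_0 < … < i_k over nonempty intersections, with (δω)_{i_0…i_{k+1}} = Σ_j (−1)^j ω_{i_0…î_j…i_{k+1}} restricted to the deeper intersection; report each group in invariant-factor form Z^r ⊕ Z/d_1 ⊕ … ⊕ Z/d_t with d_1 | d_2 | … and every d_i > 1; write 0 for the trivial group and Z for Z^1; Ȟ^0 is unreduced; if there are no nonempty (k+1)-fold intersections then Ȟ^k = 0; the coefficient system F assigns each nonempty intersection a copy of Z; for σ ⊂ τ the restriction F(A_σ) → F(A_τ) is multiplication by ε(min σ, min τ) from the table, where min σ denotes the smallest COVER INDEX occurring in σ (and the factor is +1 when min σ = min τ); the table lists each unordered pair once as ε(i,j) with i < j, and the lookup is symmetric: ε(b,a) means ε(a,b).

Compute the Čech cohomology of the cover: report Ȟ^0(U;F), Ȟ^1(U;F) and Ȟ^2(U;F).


cover nerve:
  A12={d} A13={b} A14={e} A15={c} A23={a} A45={g}
C dims 5,6; δ0: rk 5, SNF 1^4·2
Ȟ^0: (5−5)−0=0 ⇒ 0
Ȟ^1: (6−0)−5=1 plus torsion [2] ⇒ Z ⊕ Z/2
Ȟ^2: (0−0)−0=0 ⇒ 0

Ȟ^0 = 0, Ȟ^1 = Z ⊕ Z/2 and Ȟ^2 = 0


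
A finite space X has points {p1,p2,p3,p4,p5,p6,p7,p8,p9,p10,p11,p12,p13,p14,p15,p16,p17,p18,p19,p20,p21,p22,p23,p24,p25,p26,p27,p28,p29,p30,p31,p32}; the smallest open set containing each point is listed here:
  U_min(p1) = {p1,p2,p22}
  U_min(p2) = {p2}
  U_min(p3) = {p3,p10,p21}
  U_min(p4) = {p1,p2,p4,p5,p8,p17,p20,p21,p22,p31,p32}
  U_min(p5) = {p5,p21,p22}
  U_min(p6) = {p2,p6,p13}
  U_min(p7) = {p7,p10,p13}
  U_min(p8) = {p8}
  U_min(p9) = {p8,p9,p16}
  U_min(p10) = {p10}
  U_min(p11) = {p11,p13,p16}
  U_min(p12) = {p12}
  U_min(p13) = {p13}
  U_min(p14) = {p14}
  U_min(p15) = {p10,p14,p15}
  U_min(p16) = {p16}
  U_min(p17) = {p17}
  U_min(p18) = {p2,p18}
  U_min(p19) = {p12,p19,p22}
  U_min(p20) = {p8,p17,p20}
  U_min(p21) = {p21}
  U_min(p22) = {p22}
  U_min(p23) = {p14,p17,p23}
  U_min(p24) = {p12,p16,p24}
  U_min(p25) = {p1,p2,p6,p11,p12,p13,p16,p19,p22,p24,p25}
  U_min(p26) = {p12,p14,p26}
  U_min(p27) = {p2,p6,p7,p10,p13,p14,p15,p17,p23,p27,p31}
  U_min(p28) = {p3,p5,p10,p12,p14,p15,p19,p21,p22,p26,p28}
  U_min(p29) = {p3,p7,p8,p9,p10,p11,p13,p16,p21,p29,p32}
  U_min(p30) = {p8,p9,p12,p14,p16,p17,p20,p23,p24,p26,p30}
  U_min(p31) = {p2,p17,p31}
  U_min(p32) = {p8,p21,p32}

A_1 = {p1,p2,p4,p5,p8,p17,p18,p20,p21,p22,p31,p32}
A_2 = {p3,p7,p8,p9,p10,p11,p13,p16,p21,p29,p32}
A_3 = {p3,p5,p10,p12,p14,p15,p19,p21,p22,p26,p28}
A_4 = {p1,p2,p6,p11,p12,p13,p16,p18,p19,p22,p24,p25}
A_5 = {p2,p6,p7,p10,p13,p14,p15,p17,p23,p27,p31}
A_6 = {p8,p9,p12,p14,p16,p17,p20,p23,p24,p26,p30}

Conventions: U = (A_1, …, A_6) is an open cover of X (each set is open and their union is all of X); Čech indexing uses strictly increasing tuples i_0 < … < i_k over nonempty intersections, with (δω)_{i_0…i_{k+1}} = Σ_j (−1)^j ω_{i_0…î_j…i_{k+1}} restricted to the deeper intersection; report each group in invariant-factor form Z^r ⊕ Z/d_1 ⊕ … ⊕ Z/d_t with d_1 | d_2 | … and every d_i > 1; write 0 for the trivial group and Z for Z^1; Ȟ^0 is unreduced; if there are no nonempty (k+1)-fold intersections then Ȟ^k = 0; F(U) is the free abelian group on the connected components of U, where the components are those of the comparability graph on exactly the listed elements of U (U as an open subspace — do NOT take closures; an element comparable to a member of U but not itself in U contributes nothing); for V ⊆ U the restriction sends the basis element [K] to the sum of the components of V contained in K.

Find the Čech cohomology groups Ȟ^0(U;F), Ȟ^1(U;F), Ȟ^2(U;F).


intersection data:
  A12={p8,p21,p32} A13={p5,p21,p22} A14={p1,p2,p18,p22} A15={p2,p17,p31} A16={p8,p17,p20} A23={p3,p10,p21} A24={p11,p13,p16} A25={p7,p10,p13} A26={p8,p9,p16} A34={p12,p19,p22} A35={p10,p14,p15} A36={p12,p14,p26} A45={p2,p6,p13} A46={p12,p16,p24} A56={p14,p17,p23}
  A123={p21} A126={p8} A134={p22} A145={p2} A156={p17} A235={p10} A245={p13} A246={p16} A346={p12} A356={p14}
components per intersection:
  A1: {p1,p2,p4,p5,p8,p17,p18,p20,p21,p22,p31,p32}
  A2: {p3,p7,p8,p9,p10,p11,p13,p16,p21,p29,p32}
  A3: {p3,p5,p10,p12,p14,p15,p19,p21,p22,p26,p28}
  A4: {p1,p2,p6,p11,p12,p13,p16,p18,p19,p22,p24,p25}
  A5: {p2,p6,p7,p10,p13,p14,p15,p17,p23,p27,p31}
  A6: {p8,p9,p12,p14,p16,p17,p20,p23,p24,p26,p30}
  A12: {p8,p21,p32}
  A13: {p5,p21,p22}
  A14: {p1,p2,p18,p22}
  A15: {p2,p17,p31}
  A16: {p8,p17,p20}
  A23: {p3,p10,p21}
  A24: {p11,p13,p16}
  A25: {p7,p10,p13}
  A26: {p8,p9,p16}
  A34: {p12,p19,p22}
  A35: {p10,p14,p15}
  A36: {p12,p14,p26}
  A45: {p2,p6,p13}
  A46: {p12,p16,p24}
  A56: {p14,p17,p23}
  A123: {p21}
  A126: {p8}
  A134: {p22}
  A145: {p2}
  A156: {p17}
  A235: {p10}
  A245: {p13}
  A246: {p16}
  A346: {p12}
  A356: {p14}
C dims 6,15,10; δ0: rk 5, SNF 1^5; δ1: rk 10, SNF 1^9·2
Ȟ^0 = (6 − 5) − 0 = 1, so Ȟ^0 ≅ Z
Ȟ^1 = (15 − 10) − 5 = 0, so Ȟ^1 ≅ 0
Ȟ^2 = (10 − 0) − 10 = 0 plus torsion [2], so Ȟ^2 ≅ Z/2

Ȟ^0 ≅ Z; Ȟ^1 ≅ 0; Ȟ^2 ≅ Z/2


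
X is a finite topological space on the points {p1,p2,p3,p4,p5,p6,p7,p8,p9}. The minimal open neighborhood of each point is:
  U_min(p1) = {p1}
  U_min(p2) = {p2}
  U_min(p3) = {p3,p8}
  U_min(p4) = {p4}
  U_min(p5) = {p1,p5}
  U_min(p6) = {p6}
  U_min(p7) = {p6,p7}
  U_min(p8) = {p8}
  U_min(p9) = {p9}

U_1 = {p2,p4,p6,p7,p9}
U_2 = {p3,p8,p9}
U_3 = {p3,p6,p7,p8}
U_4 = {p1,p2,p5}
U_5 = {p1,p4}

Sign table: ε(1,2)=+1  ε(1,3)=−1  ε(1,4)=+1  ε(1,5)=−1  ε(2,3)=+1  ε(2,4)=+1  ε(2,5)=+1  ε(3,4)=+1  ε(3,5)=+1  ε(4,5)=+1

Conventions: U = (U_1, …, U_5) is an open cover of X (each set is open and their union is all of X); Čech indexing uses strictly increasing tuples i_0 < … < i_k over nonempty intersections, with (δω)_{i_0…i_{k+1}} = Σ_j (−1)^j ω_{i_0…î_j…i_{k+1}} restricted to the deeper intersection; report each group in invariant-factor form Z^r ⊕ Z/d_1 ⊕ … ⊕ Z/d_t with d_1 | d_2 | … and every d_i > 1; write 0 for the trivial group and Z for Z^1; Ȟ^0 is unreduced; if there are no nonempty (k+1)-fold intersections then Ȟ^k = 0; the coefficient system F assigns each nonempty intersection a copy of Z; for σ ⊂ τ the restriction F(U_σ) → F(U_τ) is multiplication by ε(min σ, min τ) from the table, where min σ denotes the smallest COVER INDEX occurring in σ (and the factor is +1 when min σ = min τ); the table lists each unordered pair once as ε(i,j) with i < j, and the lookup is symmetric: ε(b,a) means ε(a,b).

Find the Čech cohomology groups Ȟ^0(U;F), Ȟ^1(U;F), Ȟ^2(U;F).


Ȟ^0 ≅ 0,  Ȟ^1 ≅ Z ⊕ Z/2,  Ȟ^2 ≅ 0

nonempty overlaps:
  U12={p9} U13={p6,p7} U14={p2} U15={p4} U23={p3,p8} U45={p1}
C dims 5,6; δ0: rk 5, SNF 1^4·2
degree 0: 5−5−0 = 0 → Ȟ^0 ≅ 0
degree 1: 6−0−5 = 1 plus torsion [2] → Ȟ^1 ≅ Z ⊕ Z/2
degree 2: 0−0−0 = 0 → Ȟ^2 ≅ 0


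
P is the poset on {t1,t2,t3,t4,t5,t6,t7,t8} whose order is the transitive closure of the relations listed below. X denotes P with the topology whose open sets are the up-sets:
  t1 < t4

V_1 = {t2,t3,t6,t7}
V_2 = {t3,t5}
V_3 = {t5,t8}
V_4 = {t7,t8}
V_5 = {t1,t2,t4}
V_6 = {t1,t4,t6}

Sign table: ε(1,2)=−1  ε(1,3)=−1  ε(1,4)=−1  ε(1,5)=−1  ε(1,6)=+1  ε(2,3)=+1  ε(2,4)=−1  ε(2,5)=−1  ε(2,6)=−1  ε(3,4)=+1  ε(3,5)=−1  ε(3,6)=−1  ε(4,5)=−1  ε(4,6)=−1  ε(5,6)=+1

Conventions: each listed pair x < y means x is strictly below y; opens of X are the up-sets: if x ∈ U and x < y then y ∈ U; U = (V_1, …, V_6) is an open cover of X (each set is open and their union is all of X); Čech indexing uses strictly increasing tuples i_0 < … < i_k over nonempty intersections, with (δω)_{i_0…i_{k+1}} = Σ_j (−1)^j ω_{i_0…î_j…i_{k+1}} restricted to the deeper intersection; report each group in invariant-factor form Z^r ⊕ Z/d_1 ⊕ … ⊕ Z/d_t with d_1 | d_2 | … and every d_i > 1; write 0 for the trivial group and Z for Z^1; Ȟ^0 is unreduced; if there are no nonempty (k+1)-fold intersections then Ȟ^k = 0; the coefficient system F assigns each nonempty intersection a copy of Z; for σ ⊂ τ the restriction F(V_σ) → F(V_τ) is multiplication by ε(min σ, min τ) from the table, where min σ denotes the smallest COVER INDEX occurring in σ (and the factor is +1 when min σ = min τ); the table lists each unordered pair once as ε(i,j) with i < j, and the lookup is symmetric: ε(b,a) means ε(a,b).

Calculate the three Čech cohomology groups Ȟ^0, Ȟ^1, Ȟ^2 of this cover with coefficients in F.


Ȟ^0 = 0,  Ȟ^1 = Z ⊕ Z/2,  Ȟ^2 = 0

nerve of the cover:
  V12={t3} V14={t7} V15={t2} V16={t6} V23={t5} V34={t8} V56={t1,t4}
C dims 6,7; δ0: rk 6, SNF 1^5·2
Ȟ^0 = (6 − 6) − 0 = 0, so Ȟ^0 ≅ 0
Ȟ^1 = (7 − 0) − 6 = 1 plus torsion [2], so Ȟ^1 ≅ Z ⊕ Z/2
Ȟ^2 = (0 − 0) − 0 = 0, so Ȟ^2 ≅ 0


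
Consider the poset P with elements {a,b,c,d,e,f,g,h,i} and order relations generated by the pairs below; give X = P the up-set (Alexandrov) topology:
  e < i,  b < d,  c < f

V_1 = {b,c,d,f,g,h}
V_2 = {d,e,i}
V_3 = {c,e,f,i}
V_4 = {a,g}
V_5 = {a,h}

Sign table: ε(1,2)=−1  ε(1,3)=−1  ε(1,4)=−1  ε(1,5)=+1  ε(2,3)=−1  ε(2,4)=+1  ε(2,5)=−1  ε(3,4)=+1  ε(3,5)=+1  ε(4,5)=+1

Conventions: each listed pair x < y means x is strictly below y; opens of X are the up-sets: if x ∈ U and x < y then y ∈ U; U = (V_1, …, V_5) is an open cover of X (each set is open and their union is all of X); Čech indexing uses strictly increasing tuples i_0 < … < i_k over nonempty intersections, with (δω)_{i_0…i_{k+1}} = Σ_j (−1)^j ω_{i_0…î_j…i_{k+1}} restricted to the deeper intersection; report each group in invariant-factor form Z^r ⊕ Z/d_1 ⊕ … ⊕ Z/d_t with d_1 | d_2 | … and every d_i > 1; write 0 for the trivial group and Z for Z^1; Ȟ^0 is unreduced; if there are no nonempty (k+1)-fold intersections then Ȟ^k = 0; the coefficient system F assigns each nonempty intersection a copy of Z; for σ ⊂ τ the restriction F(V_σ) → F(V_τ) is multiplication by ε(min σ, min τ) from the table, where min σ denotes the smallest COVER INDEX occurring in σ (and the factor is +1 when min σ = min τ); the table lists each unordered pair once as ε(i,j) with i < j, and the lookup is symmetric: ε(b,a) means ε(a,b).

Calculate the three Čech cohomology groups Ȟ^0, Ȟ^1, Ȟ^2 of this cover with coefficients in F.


cover nerve:
  V12={d} V13={c,f} V14={g} V15={h} V23={e,i} V45={a}
C dims 5,6; δ0: rk 5, SNF 1^4·2
Ȟ^0: (5−5)−0=0 ⇒ 0
Ȟ^1: (6−0)−5=1 plus torsion [2] ⇒ Z ⊕ Z/2
Ȟ^2: (0−0)−0=0 ⇒ 0

Ȟ^0 ≅ 0, Ȟ^1 ≅ Z ⊕ Z/2 and Ȟ^2 ≅ 0


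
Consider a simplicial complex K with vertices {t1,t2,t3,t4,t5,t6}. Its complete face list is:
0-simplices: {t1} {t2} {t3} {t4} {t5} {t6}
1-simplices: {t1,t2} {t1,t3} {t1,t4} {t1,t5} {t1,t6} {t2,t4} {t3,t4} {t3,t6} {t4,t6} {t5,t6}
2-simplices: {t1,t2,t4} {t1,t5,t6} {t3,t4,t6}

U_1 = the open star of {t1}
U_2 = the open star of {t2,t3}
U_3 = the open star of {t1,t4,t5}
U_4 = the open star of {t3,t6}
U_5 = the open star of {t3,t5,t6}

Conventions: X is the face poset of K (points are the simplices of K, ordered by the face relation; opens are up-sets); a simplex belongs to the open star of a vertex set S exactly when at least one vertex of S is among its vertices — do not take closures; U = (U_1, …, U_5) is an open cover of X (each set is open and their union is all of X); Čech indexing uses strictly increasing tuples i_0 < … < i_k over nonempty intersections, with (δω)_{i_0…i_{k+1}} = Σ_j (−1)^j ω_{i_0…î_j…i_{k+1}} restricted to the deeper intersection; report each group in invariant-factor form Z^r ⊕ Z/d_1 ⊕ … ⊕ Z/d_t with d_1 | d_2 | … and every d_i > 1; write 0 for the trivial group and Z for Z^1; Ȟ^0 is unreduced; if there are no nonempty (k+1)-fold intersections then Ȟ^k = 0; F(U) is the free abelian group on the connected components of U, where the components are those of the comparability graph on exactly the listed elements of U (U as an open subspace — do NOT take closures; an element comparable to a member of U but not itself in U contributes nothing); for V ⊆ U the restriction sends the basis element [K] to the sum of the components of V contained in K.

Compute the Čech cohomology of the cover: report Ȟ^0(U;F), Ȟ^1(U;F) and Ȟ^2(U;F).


nonempty intersections:
  U1={{t1},{t1,t2},{t1,t3},{t1,t4},{t1,t5},{t1,t6},{t1,t2,t4},{t1,t5,t6}} U2={{t2},{t3},{t1,t2},{t1,t3},{t2,t4},{t3,t4},{t3,t6},{t1,t2,t4},{t3,t4,t6}} U3={{t1},{t4},{t5},{t1,t2},{t1,t3},{t1,t4},{t1,t5},{t1,t6},{t2,t4},{t3,t4},{t4,t6},{t5,t6},{t1,t2,t4},{t1,t5,t6},{t3,t4,t6}} U4={{t3},{t6},{t1,t3},{t1,t6},{t3,t4},{t3,t6},{t4,t6},{t5,t6},{t1,t5,t6},{t3,t4,t6}} U5={{t3},{t5},{t6},{t1,t3},{t1,t5},{t1,t6},{t3,t4},{t3,t6},{t4,t6},{t5,t6},{t1,t5,t6},{t3,t4,t6}}
  U12={{t1,t2},{t1,t3},{t1,t2,t4}} U13={{t1},{t1,t2},{t1,t3},{t1,t4},{t1,t5},{t1,t6},{t1,t2,t4},{t1,t5,t6}} U14={{t1,t3},{t1,t6},{t1,t5,t6}} U15={{t1,t3},{t1,t5},{t1,t6},{t1,t5,t6}} U23={{t1,t2},{t1,t3},{t2,t4},{t3,t4},{t1,t2,t4},{t3,t4,t6}} U24={{t3},{t1,t3},{t3,t4},{t3,t6},{t3,t4,t6}} U25={{t3},{t1,t3},{t3,t4},{t3,t6},{t3,t4,t6}} U34={{t1,t3},{t1,t6},{t3,t4},{t4,t6},{t5,t6},{t1,t5,t6},{t3,t4,t6}} U35={{t5},{t1,t3},{t1,t5},{t1,t6},{t3,t4},{t4,t6},{t5,t6},{t1,t5,t6},{t3,t4,t6}} U45={{t3},{t6},{t1,t3},{t1,t6},{t3,t4},{t3,t6},{t4,t6},{t5,t6},{t1,t5,t6},{t3,t4,t6}}
  U123={{t1,t2},{t1,t3},{t1,t2,t4}} U124={{t1,t3}} U125={{t1,t3}} U134={{t1,t3},{t1,t6},{t1,t5,t6}} U135={{t1,t3},{t1,t5},{t1,t6},{t1,t5,t6}} U145={{t1,t3},{t1,t6},{t1,t5,t6}} U234={{t1,t3},{t3,t4},{t3,t4,t6}} U235={{t1,t3},{t3,t4},{t3,t4,t6}} U245={{t3},{t1,t3},{t3,t4},{t3,t6},{t3,t4,t6}} U345={{t1,t3},{t1,t6},{t3,t4},{t4,t6},{t5,t6},{t1,t5,t6},{t3,t4,t6}}
  U1234={{t1,t3}} U1235={{t1,t3}} U1245={{t1,t3}} U1345={{t1,t3},{t1,t6},{t1,t5,t6}} U2345={{t1,t3},{t3,t4},{t3,t4,t6}}
  U12345={{t1,t3}}
components per intersection:
  U1: {{t1},{t1,t2},{t1,t3},{t1,t4},{t1,t5},{t1,t6},{t1,t2,t4},{t1,t5,t6}}
  U2: {{t2},{t1,t2},{t2,t4},{t1,t2,t4}} {{t3},{t1,t3},{t3,t4},{t3,t6},{t3,t4,t6}}
  U3: {{t1},{t4},{t5},{t1,t2},{t1,t3},{t1,t4},{t1,t5},{t1,t6},{t2,t4},{t3,t4},{t4,t6},{t5,t6},{t1,t2,t4},{t1,t5,t6},{t3,t4,t6}}
  U4: {{t3},{t6},{t1,t3},{t1,t6},{t3,t4},{t3,t6},{t4,t6},{t5,t6},{t1,t5,t6},{t3,t4,t6}}
  U5: {{t3},{t5},{t6},{t1,t3},{t1,t5},{t1,t6},{t3,t4},{t3,t6},{t4,t6},{t5,t6},{t1,t5,t6},{t3,t4,t6}}
  U12: {{t1,t2},{t1,t2,t4}} {{t1,t3}}
  U13: {{t1},{t1,t2},{t1,t3},{t1,t4},{t1,t5},{t1,t6},{t1,t2,t4},{t1,t5,t6}}
  U14: {{t1,t3}} {{t1,t6},{t1,t5,t6}}
  U15: {{t1,t3}} {{t1,t5},{t1,t6},{t1,t5,t6}}
  U23: {{t1,t2},{t2,t4},{t1,t2,t4}} {{t1,t3}} {{t3,t4},{t3,t4,t6}}
  U24: {{t3},{t1,t3},{t3,t4},{t3,t6},{t3,t4,t6}}
  U25: {{t3},{t1,t3},{t3,t4},{t3,t6},{t3,t4,t6}}
  U34: {{t1,t3}} {{t1,t6},{t5,t6},{t1,t5,t6}} {{t3,t4},{t4,t6},{t3,t4,t6}}
  U35: {{t5},{t1,t5},{t1,t6},{t5,t6},{t1,t5,t6}} {{t1,t3}} {{t3,t4},{t4,t6},{t3,t4,t6}}
  U45: {{t3},{t6},{t1,t3},{t1,t6},{t3,t4},{t3,t6},{t4,t6},{t5,t6},{t1,t5,t6},{t3,t4,t6}}
  U123: {{t1,t2},{t1,t2,t4}} {{t1,t3}}
  U124: {{t1,t3}}
  U125: {{t1,t3}}
  U134: {{t1,t3}} {{t1,t6},{t1,t5,t6}}
  U135: {{t1,t3}} {{t1,t5},{t1,t6},{t1,t5,t6}}
  U145: {{t1,t3}} {{t1,t6},{t1,t5,t6}}
  U234: {{t1,t3}} {{t3,t4},{t3,t4,t6}}
  U235: {{t1,t3}} {{t3,t4},{t3,t4,t6}}
  U245: {{t3},{t1,t3},{t3,t4},{t3,t6},{t3,t4,t6}}
  U345: {{t1,t3}} {{t1,t6},{t5,t6},{t1,t5,t6}} {{t3,t4},{t4,t6},{t3,t4,t6}}
  U1234: {{t1,t3}}
  U1235: {{t1,t3}}
  U1245: {{t1,t3}}
  U1345: {{t1,t3}} {{t1,t6},{t1,t5,t6}}
  U2345: {{t1,t3}} {{t3,t4},{t3,t4,t6}}
  U12345: {{t1,t3}}
C dims 6,19,18,7; δ0: rk 5, SNF 1^5; δ1: rk 12, SNF 1^12; δ2: rk 6, SNF 1^6
Ȟ^0: (6−5)−0=1 ⇒ Z
Ȟ^1: (19−12)−5=2 ⇒ Z^2
Ȟ^2: (18−6)−12=0 ⇒ 0

Ȟ^0 ≅ Z, Ȟ^1 ≅ Z^2 and Ȟ^2 ≅ 0
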